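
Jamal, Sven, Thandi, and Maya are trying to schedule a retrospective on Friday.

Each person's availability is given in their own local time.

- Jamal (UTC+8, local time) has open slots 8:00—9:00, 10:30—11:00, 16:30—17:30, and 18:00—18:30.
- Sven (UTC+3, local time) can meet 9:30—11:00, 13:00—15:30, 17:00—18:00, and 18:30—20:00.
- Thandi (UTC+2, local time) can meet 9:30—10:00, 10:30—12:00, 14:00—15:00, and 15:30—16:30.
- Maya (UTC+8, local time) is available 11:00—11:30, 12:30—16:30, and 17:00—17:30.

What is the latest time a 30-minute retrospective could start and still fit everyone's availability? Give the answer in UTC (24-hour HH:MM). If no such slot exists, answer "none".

none

Jamal → UTC: 00:00–01:00, 02:30–03:00, 08:30–09:30, 10:00–10:30.
Sven → UTC: 06:30–08:00, 10:00–12:30, 14:00–15:00, 15:30–17:00.
Thandi → UTC: 07:30–08:00, 08:30–10:00, 12:00–13:00, 13:30–14:30.
Maya → UTC: 03:00–03:30, 04:30–08:30, 09:00–09:30.
Jamal ∩ Sven: 10:00–10:30.
Jamal ∩ Sven ∩ Thandi: (none).
Jamal ∩ Sven ∩ Thandi ∩ Maya: (none).
Windows ≥ 30 min: (none).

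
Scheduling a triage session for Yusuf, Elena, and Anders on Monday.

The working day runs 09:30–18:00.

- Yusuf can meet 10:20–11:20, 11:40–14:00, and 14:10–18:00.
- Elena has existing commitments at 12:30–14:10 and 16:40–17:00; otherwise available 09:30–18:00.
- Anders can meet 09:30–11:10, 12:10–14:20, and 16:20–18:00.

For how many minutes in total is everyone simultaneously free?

160 minutes

Elena free within 09:30–18:00: 09:30–12:30, 14:10–16:40, 17:00–18:00.
Yusuf ∩ Elena: 10:20–11:20, 11:40–12:30, 14:10–16:40, 17:00–18:00.
Yusuf ∩ Elena ∩ Anders: 10:20–11:10, 12:10–12:30, 14:10–14:20, 16:20–16:40, 17:00–18:00.
Total common minutes: 50 + 20 + 10 + 20 + 60 = 160.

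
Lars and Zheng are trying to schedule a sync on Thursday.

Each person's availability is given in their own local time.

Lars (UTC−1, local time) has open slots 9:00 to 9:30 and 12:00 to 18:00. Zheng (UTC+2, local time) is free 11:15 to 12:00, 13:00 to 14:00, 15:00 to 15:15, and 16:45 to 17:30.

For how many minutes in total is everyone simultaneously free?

Lars → UTC: 10:00–10:30, 13:00–19:00.
Zheng → UTC: 09:15–10:00, 11:00–12:00, 13:00–13:15, 14:45–15:30.
Lars ∩ Zheng: 13:00–13:15, 14:45–15:30.
Total common minutes: 15 + 45 = 60.

60 minutes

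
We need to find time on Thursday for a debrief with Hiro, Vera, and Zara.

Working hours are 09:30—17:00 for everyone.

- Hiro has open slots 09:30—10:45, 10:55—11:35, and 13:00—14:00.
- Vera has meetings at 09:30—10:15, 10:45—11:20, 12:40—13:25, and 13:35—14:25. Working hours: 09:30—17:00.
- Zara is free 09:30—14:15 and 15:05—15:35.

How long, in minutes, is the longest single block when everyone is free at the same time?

30 minutes

Vera free within 09:30–17:00: 10:15–10:45, 11:20–12:40, 13:25–13:35, 14:25–17:00.
Hiro ∩ Vera: 10:15–10:45, 11:20–11:35, 13:25–13:35.
Hiro ∩ Vera ∩ Zara: 10:15–10:45, 11:20–11:35, 13:25–13:35.
Common window lengths: 30, 15, 10 min; longest is 30.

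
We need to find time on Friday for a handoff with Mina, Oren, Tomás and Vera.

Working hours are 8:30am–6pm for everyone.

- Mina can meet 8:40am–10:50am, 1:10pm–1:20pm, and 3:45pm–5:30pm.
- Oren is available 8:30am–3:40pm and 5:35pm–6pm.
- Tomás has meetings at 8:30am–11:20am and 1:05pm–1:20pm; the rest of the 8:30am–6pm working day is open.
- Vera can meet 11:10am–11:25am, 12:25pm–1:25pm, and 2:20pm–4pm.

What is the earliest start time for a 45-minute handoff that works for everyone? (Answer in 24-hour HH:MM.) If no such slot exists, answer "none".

Tomás free within 08:30–18:00: 11:20–13:05, 13:20–18:00.
Mina ∩ Oren: 08:40–10:50, 13:10–13:20.
Mina ∩ Oren ∩ Tomás: (none).
Mina ∩ Oren ∩ Tomás ∩ Vera: (none).
Windows ≥ 45 min: (none).

none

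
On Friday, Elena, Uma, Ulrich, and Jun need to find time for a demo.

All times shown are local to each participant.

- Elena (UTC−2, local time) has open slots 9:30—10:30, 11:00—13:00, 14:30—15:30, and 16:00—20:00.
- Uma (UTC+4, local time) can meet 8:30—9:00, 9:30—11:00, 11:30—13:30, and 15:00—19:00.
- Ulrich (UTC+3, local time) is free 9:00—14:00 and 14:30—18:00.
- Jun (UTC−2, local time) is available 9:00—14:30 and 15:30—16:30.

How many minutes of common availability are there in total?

Elena → UTC: 11:30–12:30, 13:00–15:00, 16:30–17:30, 18:00–22:00.
Uma → UTC: 04:30–05:00, 05:30–07:00, 07:30–09:30, 11:00–15:00.
Ulrich → UTC: 06:00–11:00, 11:30–15:00.
Jun → UTC: 11:00–16:30, 17:30–18:30.
Elena ∩ Uma: 11:30–12:30, 13:00–15:00.
Elena ∩ Uma ∩ Ulrich: 11:30–12:30, 13:00–15:00.
Elena ∩ Uma ∩ Ulrich ∩ Jun: 11:30–12:30, 13:00–15:00.
Total common minutes: 60 + 120 = 180.

180 minutes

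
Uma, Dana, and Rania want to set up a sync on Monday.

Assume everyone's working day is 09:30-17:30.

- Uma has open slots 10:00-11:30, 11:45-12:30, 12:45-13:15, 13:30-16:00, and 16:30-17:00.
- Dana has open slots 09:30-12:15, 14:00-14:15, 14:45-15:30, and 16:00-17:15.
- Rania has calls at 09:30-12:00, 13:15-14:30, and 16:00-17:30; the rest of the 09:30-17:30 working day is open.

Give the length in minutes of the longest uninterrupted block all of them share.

45 minutes

Rania free within 09:30–17:30: 12:00–13:15, 14:30–16:00.
Uma ∩ Dana: 10:00–11:30, 11:45–12:15, 14:00–14:15, 14:45–15:30, 16:30–17:00.
Uma ∩ Dana ∩ Rania: 12:00–12:15, 14:45–15:30.
Common window lengths: 15, 45 min; longest is 45.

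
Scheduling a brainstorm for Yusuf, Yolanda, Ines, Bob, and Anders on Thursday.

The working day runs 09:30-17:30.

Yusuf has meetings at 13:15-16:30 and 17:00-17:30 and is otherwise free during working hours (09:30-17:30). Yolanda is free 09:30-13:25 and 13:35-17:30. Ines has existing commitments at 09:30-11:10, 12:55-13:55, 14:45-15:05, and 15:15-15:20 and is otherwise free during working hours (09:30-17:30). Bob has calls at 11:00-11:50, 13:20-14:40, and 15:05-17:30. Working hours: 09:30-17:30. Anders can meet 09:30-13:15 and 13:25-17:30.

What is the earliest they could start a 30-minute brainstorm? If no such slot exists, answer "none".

11:50

Yusuf free within 09:30–17:30: 09:30–13:15, 16:30–17:00.
Ines free within 09:30–17:30: 11:10–12:55, 13:55–14:45, 15:05–15:15, 15:20–17:30.
Bob free within 09:30–17:30: 09:30–11:00, 11:50–13:20, 14:40–15:05.
Yusuf ∩ Yolanda: 09:30–13:15, 16:30–17:00.
Yusuf ∩ Yolanda ∩ Ines: 11:10–12:55, 16:30–17:00.
Yusuf ∩ Yolanda ∩ Ines ∩ Bob: 11:50–12:55.
Yusuf ∩ Yolanda ∩ Ines ∩ Bob ∩ Anders: 11:50–12:55.
Windows ≥ 30 min: 11:50–12:55.
Earliest such window starts at 11:50.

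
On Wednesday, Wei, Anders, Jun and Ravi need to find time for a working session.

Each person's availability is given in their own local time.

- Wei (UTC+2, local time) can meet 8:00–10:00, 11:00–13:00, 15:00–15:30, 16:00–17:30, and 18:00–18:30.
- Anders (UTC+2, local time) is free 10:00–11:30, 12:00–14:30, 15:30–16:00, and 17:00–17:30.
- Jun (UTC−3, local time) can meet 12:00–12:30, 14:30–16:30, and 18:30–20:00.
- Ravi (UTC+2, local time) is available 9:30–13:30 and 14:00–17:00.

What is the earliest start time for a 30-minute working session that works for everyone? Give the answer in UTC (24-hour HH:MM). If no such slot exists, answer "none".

Wei → UTC: 06:00–08:00, 09:00–11:00, 13:00–13:30, 14:00–15:30, 16:00–16:30.
Anders → UTC: 08:00–09:30, 10:00–12:30, 13:30–14:00, 15:00–15:30.
Jun → UTC: 15:00–15:30, 17:30–19:30, 21:30–23:00.
Ravi → UTC: 07:30–11:30, 12:00–15:00.
Wei ∩ Anders: 09:00–09:30, 10:00–11:00, 15:00–15:30.
Wei ∩ Anders ∩ Jun: 15:00–15:30.
Wei ∩ Anders ∩ Jun ∩ Ravi: (none).
Windows ≥ 30 min: (none).

none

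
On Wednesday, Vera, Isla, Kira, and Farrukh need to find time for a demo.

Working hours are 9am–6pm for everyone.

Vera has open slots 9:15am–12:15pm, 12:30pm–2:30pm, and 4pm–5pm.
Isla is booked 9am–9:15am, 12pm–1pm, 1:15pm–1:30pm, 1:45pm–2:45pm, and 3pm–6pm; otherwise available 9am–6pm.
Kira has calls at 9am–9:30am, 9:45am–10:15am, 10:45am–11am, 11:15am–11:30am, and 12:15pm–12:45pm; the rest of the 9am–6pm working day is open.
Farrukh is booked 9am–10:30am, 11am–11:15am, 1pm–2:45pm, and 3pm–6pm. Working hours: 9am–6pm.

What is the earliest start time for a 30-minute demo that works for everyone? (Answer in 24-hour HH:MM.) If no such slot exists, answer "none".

11:30

Isla free within 09:00–18:00: 09:15–12:00, 13:00–13:15, 13:30–13:45, 14:45–15:00.
Kira free within 09:00–18:00: 09:30–09:45, 10:15–10:45, 11:00–11:15, 11:30–12:15, 12:45–18:00.
Farrukh free within 09:00–18:00: 10:30–11:00, 11:15–13:00, 14:45–15:00.
Vera ∩ Isla: 09:15–12:00, 13:00–13:15, 13:30–13:45.
Vera ∩ Isla ∩ Kira: 09:30–09:45, 10:15–10:45, 11:00–11:15, 11:30–12:00, 13:00–13:15, 13:30–13:45.
Vera ∩ Isla ∩ Kira ∩ Farrukh: 10:30–10:45, 11:30–12:00.
Windows ≥ 30 min: 11:30–12:00.
Earliest such window starts at 11:30.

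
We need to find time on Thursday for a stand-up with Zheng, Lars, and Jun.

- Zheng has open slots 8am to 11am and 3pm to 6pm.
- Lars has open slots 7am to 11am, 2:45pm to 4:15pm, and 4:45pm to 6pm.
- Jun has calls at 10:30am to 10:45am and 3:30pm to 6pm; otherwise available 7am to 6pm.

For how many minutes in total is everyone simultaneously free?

195 minutes

Jun free within 07:00–18:00: 07:00–10:30, 10:45–15:30.
Zheng ∩ Lars: 08:00–11:00, 15:00–16:15, 16:45–18:00.
Zheng ∩ Lars ∩ Jun: 08:00–10:30, 10:45–11:00, 15:00–15:30.
Total common minutes: 150 + 15 + 30 = 195.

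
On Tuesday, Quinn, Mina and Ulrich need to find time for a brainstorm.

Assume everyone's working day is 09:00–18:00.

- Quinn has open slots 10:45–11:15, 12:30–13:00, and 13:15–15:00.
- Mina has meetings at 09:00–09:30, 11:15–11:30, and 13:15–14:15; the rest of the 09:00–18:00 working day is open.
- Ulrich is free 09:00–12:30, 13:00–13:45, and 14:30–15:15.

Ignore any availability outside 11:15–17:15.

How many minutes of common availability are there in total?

30 minutes

Mina free within 09:00–18:00: 09:30–11:15, 11:30–13:15, 14:15–18:00.
Quinn ∩ Mina: 10:45–11:15, 12:30–13:00, 14:15–15:00.
Quinn ∩ Mina ∩ Ulrich: 10:45–11:15, 14:30–15:00.
Restricted to 11:15–17:15: 14:30–15:00.
Total common minutes: 30.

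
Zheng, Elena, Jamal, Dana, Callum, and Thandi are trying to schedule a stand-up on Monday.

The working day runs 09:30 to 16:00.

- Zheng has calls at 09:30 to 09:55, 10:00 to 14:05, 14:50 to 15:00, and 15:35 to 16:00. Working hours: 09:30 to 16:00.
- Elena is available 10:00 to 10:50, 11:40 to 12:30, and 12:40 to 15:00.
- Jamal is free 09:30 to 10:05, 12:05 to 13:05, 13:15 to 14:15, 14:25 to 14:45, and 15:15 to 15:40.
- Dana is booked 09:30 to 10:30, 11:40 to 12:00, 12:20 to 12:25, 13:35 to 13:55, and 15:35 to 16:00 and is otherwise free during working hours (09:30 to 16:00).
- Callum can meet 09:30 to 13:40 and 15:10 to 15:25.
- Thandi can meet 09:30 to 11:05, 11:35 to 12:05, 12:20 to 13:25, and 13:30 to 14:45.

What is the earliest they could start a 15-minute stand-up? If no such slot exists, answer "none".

Zheng free within 09:30–16:00: 09:55–10:00, 14:05–14:50, 15:00–15:35.
Dana free within 09:30–16:00: 10:30–11:40, 12:00–12:20, 12:25–13:35, 13:55–15:35.
Zheng ∩ Elena: 14:05–14:50.
Zheng ∩ Elena ∩ Jamal: 14:05–14:15, 14:25–14:45.
Zheng ∩ Elena ∩ Jamal ∩ Dana: 14:05–14:15, 14:25–14:45.
Zheng ∩ Elena ∩ Jamal ∩ Dana ∩ Callum: (none).
Zheng ∩ Elena ∩ Jamal ∩ Dana ∩ Callum ∩ Thandi: (none).
Windows ≥ 15 min: (none).

none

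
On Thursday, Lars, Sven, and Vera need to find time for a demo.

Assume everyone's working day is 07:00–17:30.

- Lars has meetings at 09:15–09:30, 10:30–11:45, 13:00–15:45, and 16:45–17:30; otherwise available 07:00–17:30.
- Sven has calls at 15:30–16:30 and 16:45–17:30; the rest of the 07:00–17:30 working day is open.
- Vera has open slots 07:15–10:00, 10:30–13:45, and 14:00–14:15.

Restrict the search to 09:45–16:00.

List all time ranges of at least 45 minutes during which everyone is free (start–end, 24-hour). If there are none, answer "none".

11:45–13:00

Lars free within 07:00–17:30: 07:00–09:15, 09:30–10:30, 11:45–13:00, 15:45–16:45.
Sven free within 07:00–17:30: 07:00–15:30, 16:30–16:45.
Lars ∩ Sven: 07:00–09:15, 09:30–10:30, 11:45–13:00, 16:30–16:45.
Lars ∩ Sven ∩ Vera: 07:15–09:15, 09:30–10:00, 11:45–13:00.
Restricted to 09:45–16:00: 09:45–10:00, 11:45–13:00.
Windows ≥ 45 min: 11:45–13:00.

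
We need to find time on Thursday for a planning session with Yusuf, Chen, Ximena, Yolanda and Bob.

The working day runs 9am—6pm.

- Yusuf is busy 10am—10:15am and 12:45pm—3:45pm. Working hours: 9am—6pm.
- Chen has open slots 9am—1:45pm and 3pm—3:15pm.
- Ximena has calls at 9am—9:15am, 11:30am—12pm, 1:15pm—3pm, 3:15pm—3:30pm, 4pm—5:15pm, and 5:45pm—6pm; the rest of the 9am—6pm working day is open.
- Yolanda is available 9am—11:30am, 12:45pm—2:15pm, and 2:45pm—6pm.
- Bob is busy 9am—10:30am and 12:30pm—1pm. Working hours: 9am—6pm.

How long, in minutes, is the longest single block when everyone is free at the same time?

Yusuf free within 09:00–18:00: 09:00–10:00, 10:15–12:45, 15:45–18:00.
Ximena free within 09:00–18:00: 09:15–11:30, 12:00–13:15, 15:00–15:15, 15:30–16:00, 17:15–17:45.
Bob free within 09:00–18:00: 10:30–12:30, 13:00–18:00.
Yusuf ∩ Chen: 09:00–10:00, 10:15–12:45.
Yusuf ∩ Chen ∩ Ximena: 09:15–10:00, 10:15–11:30, 12:00–12:45.
Yusuf ∩ Chen ∩ Ximena ∩ Yolanda: 09:15–10:00, 10:15–11:30.
Yusuf ∩ Chen ∩ Ximena ∩ Yolanda ∩ Bob: 10:30–11:30.
Single common window of 60 minutes.

60 minutes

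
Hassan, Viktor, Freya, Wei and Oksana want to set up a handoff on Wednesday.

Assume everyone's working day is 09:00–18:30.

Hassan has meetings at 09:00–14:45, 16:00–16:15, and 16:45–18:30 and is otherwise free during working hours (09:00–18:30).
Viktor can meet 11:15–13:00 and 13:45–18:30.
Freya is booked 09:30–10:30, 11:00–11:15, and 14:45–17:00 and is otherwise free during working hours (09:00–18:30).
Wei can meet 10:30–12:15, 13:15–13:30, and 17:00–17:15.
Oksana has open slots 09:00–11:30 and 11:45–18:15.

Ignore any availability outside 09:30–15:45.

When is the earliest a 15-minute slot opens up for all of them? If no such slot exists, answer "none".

Hassan free within 09:00–18:30: 14:45–16:00, 16:15–16:45.
Freya free within 09:00–18:30: 09:00–09:30, 10:30–11:00, 11:15–14:45, 17:00–18:30.
Hassan ∩ Viktor: 14:45–16:00, 16:15–16:45.
Hassan ∩ Viktor ∩ Freya: (none).
Hassan ∩ Viktor ∩ Freya ∩ Wei: (none).
Hassan ∩ Viktor ∩ Freya ∩ Wei ∩ Oksana: (none).
Restricted to 09:30–15:45: (none).
Windows ≥ 15 min: (none).

none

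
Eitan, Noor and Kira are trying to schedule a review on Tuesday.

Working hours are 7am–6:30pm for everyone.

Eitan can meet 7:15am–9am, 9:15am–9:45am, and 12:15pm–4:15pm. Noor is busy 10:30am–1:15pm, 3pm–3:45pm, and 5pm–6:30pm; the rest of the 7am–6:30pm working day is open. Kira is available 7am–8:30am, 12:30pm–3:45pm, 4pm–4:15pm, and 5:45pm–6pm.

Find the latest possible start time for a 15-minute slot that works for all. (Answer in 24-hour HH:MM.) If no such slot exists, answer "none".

16:00

Noor free within 07:00–18:30: 07:00–10:30, 13:15–15:00, 15:45–17:00.
Eitan ∩ Noor: 07:15–09:00, 09:15–09:45, 13:15–15:00, 15:45–16:15.
Eitan ∩ Noor ∩ Kira: 07:15–08:30, 13:15–15:00, 16:00–16:15.
Windows ≥ 15 min: 07:15–08:30, 13:15–15:00, 16:00–16:15.
Latest start in the last window 16:00–16:15 is 16:15 − 15 min = 16:00.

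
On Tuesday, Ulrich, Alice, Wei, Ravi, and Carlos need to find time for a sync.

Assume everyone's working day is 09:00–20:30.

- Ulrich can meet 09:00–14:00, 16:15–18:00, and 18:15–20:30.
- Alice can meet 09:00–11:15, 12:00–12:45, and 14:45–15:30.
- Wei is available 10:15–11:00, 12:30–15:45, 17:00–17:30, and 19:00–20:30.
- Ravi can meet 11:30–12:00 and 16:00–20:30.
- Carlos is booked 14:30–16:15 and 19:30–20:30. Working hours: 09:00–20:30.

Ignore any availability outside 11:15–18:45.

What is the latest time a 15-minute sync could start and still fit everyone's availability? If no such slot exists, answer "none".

Carlos free within 09:00–20:30: 09:00–14:30, 16:15–19:30.
Ulrich ∩ Alice: 09:00–11:15, 12:00–12:45.
Ulrich ∩ Alice ∩ Wei: 10:15–11:00, 12:30–12:45.
Ulrich ∩ Alice ∩ Wei ∩ Ravi: (none).
Ulrich ∩ Alice ∩ Wei ∩ Ravi ∩ Carlos: (none).
Restricted to 11:15–18:45: (none).
Windows ≥ 15 min: (none).

none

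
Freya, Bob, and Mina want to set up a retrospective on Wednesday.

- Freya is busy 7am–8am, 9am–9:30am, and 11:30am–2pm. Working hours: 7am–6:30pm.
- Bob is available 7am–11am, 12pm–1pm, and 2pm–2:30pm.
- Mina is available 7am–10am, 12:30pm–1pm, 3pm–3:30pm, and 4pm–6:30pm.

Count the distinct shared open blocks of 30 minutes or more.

2

Freya free within 07:00–18:30: 08:00–09:00, 09:30–11:30, 14:00–18:30.
Freya ∩ Bob: 08:00–09:00, 09:30–11:00, 14:00–14:30.
Freya ∩ Bob ∩ Mina: 08:00–09:00, 09:30–10:00.
Windows ≥ 30 min: 08:00–09:00, 09:30–10:00.
That's 2 windows.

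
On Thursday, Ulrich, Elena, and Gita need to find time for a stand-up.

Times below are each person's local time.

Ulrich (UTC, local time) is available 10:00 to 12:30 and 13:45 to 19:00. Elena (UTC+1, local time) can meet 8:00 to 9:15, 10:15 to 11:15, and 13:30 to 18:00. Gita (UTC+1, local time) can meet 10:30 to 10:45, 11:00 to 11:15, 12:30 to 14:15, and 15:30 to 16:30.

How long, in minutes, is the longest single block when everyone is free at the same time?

Ulrich → UTC: 10:00–12:30, 13:45–19:00.
Elena → UTC: 07:00–08:15, 09:15–10:15, 12:30–17:00.
Gita → UTC: 09:30–09:45, 10:00–10:15, 11:30–13:15, 14:30–15:30.
Ulrich ∩ Elena: 10:00–10:15, 13:45–17:00.
Ulrich ∩ Elena ∩ Gita: 10:00–10:15, 14:30–15:30.
Common window lengths: 15, 60 min; longest is 60.

60 minutes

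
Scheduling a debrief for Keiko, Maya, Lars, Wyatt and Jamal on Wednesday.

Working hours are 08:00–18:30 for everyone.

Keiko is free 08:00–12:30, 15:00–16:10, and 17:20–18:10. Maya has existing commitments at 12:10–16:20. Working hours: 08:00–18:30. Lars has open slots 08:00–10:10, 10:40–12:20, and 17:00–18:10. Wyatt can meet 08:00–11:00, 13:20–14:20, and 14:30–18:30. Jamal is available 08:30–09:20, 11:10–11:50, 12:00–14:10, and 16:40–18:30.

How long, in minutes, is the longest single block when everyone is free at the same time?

Maya free within 08:00–18:30: 08:00–12:10, 16:20–18:30.
Keiko ∩ Maya: 08:00–12:10, 17:20–18:10.
Keiko ∩ Maya ∩ Lars: 08:00–10:10, 10:40–12:10, 17:20–18:10.
Keiko ∩ Maya ∩ Lars ∩ Wyatt: 08:00–10:10, 10:40–11:00, 17:20–18:10.
Keiko ∩ Maya ∩ Lars ∩ Wyatt ∩ Jamal: 08:30–09:20, 17:20–18:10.
Common window lengths: 50, 50 min; longest is 50.

50 minutes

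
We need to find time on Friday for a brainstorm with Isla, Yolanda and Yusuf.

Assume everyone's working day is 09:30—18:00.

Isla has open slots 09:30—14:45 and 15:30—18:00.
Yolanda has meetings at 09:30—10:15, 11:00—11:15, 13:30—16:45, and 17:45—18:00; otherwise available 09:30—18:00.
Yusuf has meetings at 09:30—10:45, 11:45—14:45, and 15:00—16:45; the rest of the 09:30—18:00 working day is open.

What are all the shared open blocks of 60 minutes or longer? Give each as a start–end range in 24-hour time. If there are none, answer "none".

Yolanda free within 09:30–18:00: 10:15–11:00, 11:15–13:30, 16:45–17:45.
Yusuf free within 09:30–18:00: 10:45–11:45, 14:45–15:00, 16:45–18:00.
Isla ∩ Yolanda: 10:15–11:00, 11:15–13:30, 16:45–17:45.
Isla ∩ Yolanda ∩ Yusuf: 10:45–11:00, 11:15–11:45, 16:45–17:45.
Windows ≥ 60 min: 16:45–17:45.

16:45–17:45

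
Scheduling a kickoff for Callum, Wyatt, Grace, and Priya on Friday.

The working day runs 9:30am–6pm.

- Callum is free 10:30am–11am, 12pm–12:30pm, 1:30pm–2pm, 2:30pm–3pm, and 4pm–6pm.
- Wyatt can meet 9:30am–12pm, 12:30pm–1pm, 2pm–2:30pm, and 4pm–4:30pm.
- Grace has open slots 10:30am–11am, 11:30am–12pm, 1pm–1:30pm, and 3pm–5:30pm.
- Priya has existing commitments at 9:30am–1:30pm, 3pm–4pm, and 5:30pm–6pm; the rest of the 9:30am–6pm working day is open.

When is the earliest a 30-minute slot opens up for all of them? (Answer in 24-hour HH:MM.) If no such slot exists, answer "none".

16:00

Priya free within 09:30–18:00: 13:30–15:00, 16:00–17:30.
Callum ∩ Wyatt: 10:30–11:00, 16:00–16:30.
Callum ∩ Wyatt ∩ Grace: 10:30–11:00, 16:00–16:30.
Callum ∩ Wyatt ∩ Grace ∩ Priya: 16:00–16:30.
Windows ≥ 30 min: 16:00–16:30.
Earliest such window starts at 16:00.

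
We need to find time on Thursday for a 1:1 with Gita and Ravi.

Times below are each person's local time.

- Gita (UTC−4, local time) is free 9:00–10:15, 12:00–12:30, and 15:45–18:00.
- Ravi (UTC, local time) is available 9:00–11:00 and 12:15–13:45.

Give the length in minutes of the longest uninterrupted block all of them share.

Gita → UTC: 13:00–14:15, 16:00–16:30, 19:45–22:00.
Ravi → UTC: 09:00–11:00, 12:15–13:45.
Gita ∩ Ravi: 13:00–13:45.
Single common window of 45 minutes.

45 minutes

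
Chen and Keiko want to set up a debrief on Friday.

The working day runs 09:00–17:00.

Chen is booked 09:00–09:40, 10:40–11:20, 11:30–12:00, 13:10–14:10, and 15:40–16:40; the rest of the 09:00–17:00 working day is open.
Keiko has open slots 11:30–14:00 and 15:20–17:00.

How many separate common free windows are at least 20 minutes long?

Chen free within 09:00–17:00: 09:40–10:40, 11:20–11:30, 12:00–13:10, 14:10–15:40, 16:40–17:00.
Chen ∩ Keiko: 12:00–13:10, 15:20–15:40, 16:40–17:00.
Windows ≥ 20 min: 12:00–13:10, 15:20–15:40, 16:40–17:00.
That's 3 windows.

3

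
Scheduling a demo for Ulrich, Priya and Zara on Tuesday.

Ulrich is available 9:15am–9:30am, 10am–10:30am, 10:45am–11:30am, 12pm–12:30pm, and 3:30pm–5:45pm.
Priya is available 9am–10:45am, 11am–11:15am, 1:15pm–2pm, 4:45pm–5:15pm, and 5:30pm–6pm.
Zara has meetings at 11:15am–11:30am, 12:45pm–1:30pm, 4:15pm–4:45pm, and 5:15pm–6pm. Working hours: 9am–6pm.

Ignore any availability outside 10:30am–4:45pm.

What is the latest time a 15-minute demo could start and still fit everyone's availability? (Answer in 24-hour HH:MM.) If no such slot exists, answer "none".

Zara free within 09:00–18:00: 09:00–11:15, 11:30–12:45, 13:30–16:15, 16:45–17:15.
Ulrich ∩ Priya: 09:15–09:30, 10:00–10:30, 11:00–11:15, 16:45–17:15, 17:30–17:45.
Ulrich ∩ Priya ∩ Zara: 09:15–09:30, 10:00–10:30, 11:00–11:15, 16:45–17:15.
Restricted to 10:30–16:45: 11:00–11:15.
Windows ≥ 15 min: 11:00–11:15.
Latest start in the last window 11:00–11:15 is 11:15 − 15 min = 11:00.

11:00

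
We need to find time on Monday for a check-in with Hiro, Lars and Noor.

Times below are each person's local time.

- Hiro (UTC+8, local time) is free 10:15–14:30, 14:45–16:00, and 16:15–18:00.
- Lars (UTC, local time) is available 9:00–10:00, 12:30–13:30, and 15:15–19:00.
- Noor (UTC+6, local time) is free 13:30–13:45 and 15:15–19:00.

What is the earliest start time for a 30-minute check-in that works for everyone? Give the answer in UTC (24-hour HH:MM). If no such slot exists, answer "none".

Hiro → UTC: 02:15–06:30, 06:45–08:00, 08:15–10:00.
Lars → UTC: 09:00–10:00, 12:30–13:30, 15:15–19:00.
Noor → UTC: 07:30–07:45, 09:15–13:00.
Hiro ∩ Lars: 09:00–10:00.
Hiro ∩ Lars ∩ Noor: 09:15–10:00.
Windows ≥ 30 min: 09:15–10:00.
Earliest such window starts at 09:15.

09:15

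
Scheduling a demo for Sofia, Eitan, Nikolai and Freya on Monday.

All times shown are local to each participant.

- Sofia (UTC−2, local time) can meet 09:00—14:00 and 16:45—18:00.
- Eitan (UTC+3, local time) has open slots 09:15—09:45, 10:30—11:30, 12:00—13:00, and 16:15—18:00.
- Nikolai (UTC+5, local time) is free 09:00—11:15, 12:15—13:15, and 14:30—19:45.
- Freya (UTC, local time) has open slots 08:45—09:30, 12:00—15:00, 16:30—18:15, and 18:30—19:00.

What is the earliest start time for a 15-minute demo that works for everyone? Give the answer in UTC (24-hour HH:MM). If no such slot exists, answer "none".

13:15

Sofia → UTC: 11:00–16:00, 18:45–20:00.
Eitan → UTC: 06:15–06:45, 07:30–08:30, 09:00–10:00, 13:15–15:00.
Nikolai → UTC: 04:00–06:15, 07:15–08:15, 09:30–14:45.
Freya → UTC: 08:45–09:30, 12:00–15:00, 16:30–18:15, 18:30–19:00.
Sofia ∩ Eitan: 13:15–15:00.
Sofia ∩ Eitan ∩ Nikolai: 13:15–14:45.
Sofia ∩ Eitan ∩ Nikolai ∩ Freya: 13:15–14:45.
Windows ≥ 15 min: 13:15–14:45.
Earliest such window starts at 13:15.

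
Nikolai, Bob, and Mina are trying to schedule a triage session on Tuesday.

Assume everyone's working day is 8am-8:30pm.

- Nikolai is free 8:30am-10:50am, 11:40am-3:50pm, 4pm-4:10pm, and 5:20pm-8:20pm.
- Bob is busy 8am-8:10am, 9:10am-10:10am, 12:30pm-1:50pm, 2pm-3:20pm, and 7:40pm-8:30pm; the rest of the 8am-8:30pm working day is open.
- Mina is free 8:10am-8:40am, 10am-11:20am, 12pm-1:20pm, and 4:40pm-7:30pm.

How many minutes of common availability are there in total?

210 minutes

Bob free within 08:00–20:30: 08:10–09:10, 10:10–12:30, 13:50–14:00, 15:20–19:40.
Nikolai ∩ Bob: 08:30–09:10, 10:10–10:50, 11:40–12:30, 13:50–14:00, 15:20–15:50, 16:00–16:10, 17:20–19:40.
Nikolai ∩ Bob ∩ Mina: 08:30–08:40, 10:10–10:50, 12:00–12:30, 17:20–19:30.
Total common minutes: 10 + 40 + 30 + 130 = 210.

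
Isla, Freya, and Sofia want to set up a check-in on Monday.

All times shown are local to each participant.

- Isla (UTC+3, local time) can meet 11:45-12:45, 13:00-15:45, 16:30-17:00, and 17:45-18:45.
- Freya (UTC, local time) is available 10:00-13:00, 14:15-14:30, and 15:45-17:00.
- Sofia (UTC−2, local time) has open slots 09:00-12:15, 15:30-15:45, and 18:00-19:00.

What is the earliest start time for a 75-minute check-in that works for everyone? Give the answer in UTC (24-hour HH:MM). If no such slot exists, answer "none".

11:00

Isla → UTC: 08:45–09:45, 10:00–12:45, 13:30–14:00, 14:45–15:45.
Freya → UTC: 10:00–13:00, 14:15–14:30, 15:45–17:00.
Sofia → UTC: 11:00–14:15, 17:30–17:45, 20:00–21:00.
Isla ∩ Freya: 10:00–12:45.
Isla ∩ Freya ∩ Sofia: 11:00–12:45.
Windows ≥ 75 min: 11:00–12:45.
Earliest such window starts at 11:00.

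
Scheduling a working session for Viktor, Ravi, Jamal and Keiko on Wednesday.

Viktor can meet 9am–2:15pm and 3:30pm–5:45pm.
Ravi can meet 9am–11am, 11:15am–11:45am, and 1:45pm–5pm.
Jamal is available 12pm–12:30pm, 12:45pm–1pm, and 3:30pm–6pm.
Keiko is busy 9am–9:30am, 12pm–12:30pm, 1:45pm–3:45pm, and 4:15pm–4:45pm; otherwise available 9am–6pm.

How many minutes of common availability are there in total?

45 minutes

Keiko free within 09:00–18:00: 09:30–12:00, 12:30–13:45, 15:45–16:15, 16:45–18:00.
Viktor ∩ Ravi: 09:00–11:00, 11:15–11:45, 13:45–14:15, 15:30–17:00.
Viktor ∩ Ravi ∩ Jamal: 15:30–17:00.
Viktor ∩ Ravi ∩ Jamal ∩ Keiko: 15:45–16:15, 16:45–17:00.
Total common minutes: 30 + 15 = 45.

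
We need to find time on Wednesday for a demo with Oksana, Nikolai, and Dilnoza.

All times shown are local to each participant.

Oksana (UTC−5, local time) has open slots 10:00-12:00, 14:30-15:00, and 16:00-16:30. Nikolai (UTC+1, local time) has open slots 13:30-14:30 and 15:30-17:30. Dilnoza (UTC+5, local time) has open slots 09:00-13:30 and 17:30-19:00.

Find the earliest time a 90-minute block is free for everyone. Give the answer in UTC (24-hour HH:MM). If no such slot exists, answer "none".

none

Oksana → UTC: 15:00–17:00, 19:30–20:00, 21:00–21:30.
Nikolai → UTC: 12:30–13:30, 14:30–16:30.
Dilnoza → UTC: 04:00–08:30, 12:30–14:00.
Oksana ∩ Nikolai: 15:00–16:30.
Oksana ∩ Nikolai ∩ Dilnoza: (none).
Windows ≥ 90 min: (none).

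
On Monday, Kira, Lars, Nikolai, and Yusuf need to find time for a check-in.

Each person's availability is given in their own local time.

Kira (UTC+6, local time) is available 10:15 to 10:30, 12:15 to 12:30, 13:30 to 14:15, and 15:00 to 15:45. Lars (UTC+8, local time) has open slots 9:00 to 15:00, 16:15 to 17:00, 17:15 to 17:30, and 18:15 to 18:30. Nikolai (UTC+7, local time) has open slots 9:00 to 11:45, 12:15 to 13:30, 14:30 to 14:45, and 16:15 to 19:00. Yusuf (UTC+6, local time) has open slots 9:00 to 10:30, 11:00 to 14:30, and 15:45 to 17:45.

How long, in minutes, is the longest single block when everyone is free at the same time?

15 minutes

Kira → UTC: 04:15–04:30, 06:15–06:30, 07:30–08:15, 09:00–09:45.
Lars → UTC: 01:00–07:00, 08:15–09:00, 09:15–09:30, 10:15–10:30.
Nikolai → UTC: 02:00–04:45, 05:15–06:30, 07:30–07:45, 09:15–12:00.
Yusuf → UTC: 03:00–04:30, 05:00–08:30, 09:45–11:45.
Kira ∩ Lars: 04:15–04:30, 06:15–06:30, 09:15–09:30.
Kira ∩ Lars ∩ Nikolai: 04:15–04:30, 06:15–06:30, 09:15–09:30.
Kira ∩ Lars ∩ Nikolai ∩ Yusuf: 04:15–04:30, 06:15–06:30.
Common window lengths: 15, 15 min; longest is 15.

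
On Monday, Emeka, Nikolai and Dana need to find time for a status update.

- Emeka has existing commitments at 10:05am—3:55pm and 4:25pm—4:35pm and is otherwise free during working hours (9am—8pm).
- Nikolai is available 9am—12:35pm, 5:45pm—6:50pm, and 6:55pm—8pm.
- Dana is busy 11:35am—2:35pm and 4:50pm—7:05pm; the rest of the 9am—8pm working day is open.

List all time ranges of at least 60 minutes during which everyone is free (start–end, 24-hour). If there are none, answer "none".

Emeka free within 09:00–20:00: 09:00–10:05, 15:55–16:25, 16:35–20:00.
Dana free within 09:00–20:00: 09:00–11:35, 14:35–16:50, 19:05–20:00.
Emeka ∩ Nikolai: 09:00–10:05, 17:45–18:50, 18:55–20:00.
Emeka ∩ Nikolai ∩ Dana: 09:00–10:05, 19:05–20:00.
Windows ≥ 60 min: 09:00–10:05.

09:00–10:05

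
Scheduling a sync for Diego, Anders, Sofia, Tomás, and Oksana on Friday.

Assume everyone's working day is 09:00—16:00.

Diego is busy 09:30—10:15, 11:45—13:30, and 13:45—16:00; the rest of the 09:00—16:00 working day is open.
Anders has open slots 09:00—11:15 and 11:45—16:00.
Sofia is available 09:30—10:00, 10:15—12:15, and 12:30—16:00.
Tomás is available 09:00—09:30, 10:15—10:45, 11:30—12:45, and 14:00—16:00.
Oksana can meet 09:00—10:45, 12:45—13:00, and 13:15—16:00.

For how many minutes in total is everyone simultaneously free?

Diego free within 09:00–16:00: 09:00–09:30, 10:15–11:45, 13:30–13:45.
Diego ∩ Anders: 09:00–09:30, 10:15–11:15, 13:30–13:45.
Diego ∩ Anders ∩ Sofia: 10:15–11:15, 13:30–13:45.
Diego ∩ Anders ∩ Sofia ∩ Tomás: 10:15–10:45.
Diego ∩ Anders ∩ Sofia ∩ Tomás ∩ Oksana: 10:15–10:45.
Total common minutes: 30.

30 minutes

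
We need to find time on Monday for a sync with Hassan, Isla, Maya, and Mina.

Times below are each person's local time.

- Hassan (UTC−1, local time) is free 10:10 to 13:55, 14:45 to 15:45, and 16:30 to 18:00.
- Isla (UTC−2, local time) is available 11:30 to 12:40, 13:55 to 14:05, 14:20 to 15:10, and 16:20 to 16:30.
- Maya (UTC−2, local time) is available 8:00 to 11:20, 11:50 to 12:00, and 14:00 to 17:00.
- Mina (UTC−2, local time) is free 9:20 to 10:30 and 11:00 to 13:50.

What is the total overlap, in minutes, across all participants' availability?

10 minutes

Hassan → UTC: 11:10–14:55, 15:45–16:45, 17:30–19:00.
Isla → UTC: 13:30–14:40, 15:55–16:05, 16:20–17:10, 18:20–18:30.
Maya → UTC: 10:00–13:20, 13:50–14:00, 16:00–19:00.
Mina → UTC: 11:20–12:30, 13:00–15:50.
Hassan ∩ Isla: 13:30–14:40, 15:55–16:05, 16:20–16:45, 18:20–18:30.
Hassan ∩ Isla ∩ Maya: 13:50–14:00, 16:00–16:05, 16:20–16:45, 18:20–18:30.
Hassan ∩ Isla ∩ Maya ∩ Mina: 13:50–14:00.
Total common minutes: 10.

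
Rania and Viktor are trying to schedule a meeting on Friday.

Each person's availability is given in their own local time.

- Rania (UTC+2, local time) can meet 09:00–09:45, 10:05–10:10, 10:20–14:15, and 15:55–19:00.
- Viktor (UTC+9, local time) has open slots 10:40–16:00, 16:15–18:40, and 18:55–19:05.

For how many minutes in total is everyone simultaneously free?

125 minutes

Rania → UTC: 07:00–07:45, 08:05–08:10, 08:20–12:15, 13:55–17:00.
Viktor → UTC: 01:40–07:00, 07:15–09:40, 09:55–10:05.
Rania ∩ Viktor: 07:15–07:45, 08:05–08:10, 08:20–09:40, 09:55–10:05.
Total common minutes: 30 + 5 + 80 + 10 = 125.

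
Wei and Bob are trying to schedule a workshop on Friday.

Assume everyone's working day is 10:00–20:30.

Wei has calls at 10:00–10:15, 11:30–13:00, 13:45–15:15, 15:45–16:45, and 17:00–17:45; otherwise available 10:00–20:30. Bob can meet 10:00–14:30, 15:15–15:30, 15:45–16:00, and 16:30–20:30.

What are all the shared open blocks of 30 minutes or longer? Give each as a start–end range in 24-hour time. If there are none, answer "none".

Wei free within 10:00–20:30: 10:15–11:30, 13:00–13:45, 15:15–15:45, 16:45–17:00, 17:45–20:30.
Wei ∩ Bob: 10:15–11:30, 13:00–13:45, 15:15–15:30, 16:45–17:00, 17:45–20:30.
Windows ≥ 30 min: 10:15–11:30, 13:00–13:45, 17:45–20:30.

10:15–11:30, 13:00–13:45, 17:45–20:30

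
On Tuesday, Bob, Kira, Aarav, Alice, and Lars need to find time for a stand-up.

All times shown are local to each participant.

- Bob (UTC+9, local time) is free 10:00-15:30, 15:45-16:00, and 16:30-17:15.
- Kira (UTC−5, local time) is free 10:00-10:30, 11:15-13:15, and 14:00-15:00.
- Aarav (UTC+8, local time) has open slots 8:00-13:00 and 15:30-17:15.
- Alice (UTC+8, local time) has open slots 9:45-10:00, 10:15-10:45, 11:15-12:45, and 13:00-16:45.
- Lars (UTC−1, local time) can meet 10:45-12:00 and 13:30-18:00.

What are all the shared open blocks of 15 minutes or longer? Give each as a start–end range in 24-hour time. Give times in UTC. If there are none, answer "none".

none

Bob → UTC: 01:00–06:30, 06:45–07:00, 07:30–08:15.
Kira → UTC: 15:00–15:30, 16:15–18:15, 19:00–20:00.
Aarav → UTC: 00:00–05:00, 07:30–09:15.
Alice → UTC: 01:45–02:00, 02:15–02:45, 03:15–04:45, 05:00–08:45.
Lars → UTC: 11:45–13:00, 14:30–19:00.
Bob ∩ Kira: (none).
Bob ∩ Kira ∩ Aarav: (none).
Bob ∩ Kira ∩ Aarav ∩ Alice: (none).
Bob ∩ Kira ∩ Aarav ∩ Alice ∩ Lars: (none).
Windows ≥ 15 min: (none).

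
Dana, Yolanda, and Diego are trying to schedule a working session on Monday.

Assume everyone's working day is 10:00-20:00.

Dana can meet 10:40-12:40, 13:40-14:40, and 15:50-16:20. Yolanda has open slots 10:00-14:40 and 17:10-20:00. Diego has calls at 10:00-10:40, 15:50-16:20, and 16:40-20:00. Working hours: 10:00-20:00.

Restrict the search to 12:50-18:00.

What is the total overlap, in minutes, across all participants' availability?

60 minutes

Diego free within 10:00–20:00: 10:40–15:50, 16:20–16:40.
Dana ∩ Yolanda: 10:40–12:40, 13:40–14:40.
Dana ∩ Yolanda ∩ Diego: 10:40–12:40, 13:40–14:40.
Restricted to 12:50–18:00: 13:40–14:40.
Total common minutes: 60.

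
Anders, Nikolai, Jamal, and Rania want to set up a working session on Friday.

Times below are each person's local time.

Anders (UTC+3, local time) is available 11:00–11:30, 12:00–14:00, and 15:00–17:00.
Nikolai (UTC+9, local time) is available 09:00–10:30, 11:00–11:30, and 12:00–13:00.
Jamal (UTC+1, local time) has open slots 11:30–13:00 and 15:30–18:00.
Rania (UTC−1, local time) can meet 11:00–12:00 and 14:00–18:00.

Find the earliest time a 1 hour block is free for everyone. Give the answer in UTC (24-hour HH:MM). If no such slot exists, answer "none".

none

Anders → UTC: 08:00–08:30, 09:00–11:00, 12:00–14:00.
Nikolai → UTC: 00:00–01:30, 02:00–02:30, 03:00–04:00.
Jamal → UTC: 10:30–12:00, 14:30–17:00.
Rania → UTC: 12:00–13:00, 15:00–19:00.
Anders ∩ Nikolai: (none).
Anders ∩ Nikolai ∩ Jamal: (none).
Anders ∩ Nikolai ∩ Jamal ∩ Rania: (none).
Windows ≥ 60 min: (none).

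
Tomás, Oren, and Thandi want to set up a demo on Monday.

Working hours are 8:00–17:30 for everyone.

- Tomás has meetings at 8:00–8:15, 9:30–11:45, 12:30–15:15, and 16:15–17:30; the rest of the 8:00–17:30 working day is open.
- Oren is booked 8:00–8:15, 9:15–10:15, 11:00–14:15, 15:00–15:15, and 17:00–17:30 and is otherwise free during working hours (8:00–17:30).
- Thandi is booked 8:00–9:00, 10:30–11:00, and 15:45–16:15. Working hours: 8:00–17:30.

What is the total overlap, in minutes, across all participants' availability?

Tomás free within 08:00–17:30: 08:15–09:30, 11:45–12:30, 15:15–16:15.
Oren free within 08:00–17:30: 08:15–09:15, 10:15–11:00, 14:15–15:00, 15:15–17:00.
Thandi free within 08:00–17:30: 09:00–10:30, 11:00–15:45, 16:15–17:30.
Tomás ∩ Oren: 08:15–09:15, 15:15–16:15.
Tomás ∩ Oren ∩ Thandi: 09:00–09:15, 15:15–15:45.
Total common minutes: 15 + 30 = 45.

45 minutes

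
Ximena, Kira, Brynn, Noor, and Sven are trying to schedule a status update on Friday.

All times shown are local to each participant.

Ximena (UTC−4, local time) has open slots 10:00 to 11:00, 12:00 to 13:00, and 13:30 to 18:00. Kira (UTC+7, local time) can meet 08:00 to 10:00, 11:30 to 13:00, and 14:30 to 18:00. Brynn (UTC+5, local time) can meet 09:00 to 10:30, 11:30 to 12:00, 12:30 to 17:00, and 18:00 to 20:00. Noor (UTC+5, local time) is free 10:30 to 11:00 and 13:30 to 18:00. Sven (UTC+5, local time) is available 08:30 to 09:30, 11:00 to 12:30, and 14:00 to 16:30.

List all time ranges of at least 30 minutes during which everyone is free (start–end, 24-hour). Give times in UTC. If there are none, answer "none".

Ximena → UTC: 14:00–15:00, 16:00–17:00, 17:30–22:00.
Kira → UTC: 01:00–03:00, 04:30–06:00, 07:30–11:00.
Brynn → UTC: 04:00–05:30, 06:30–07:00, 07:30–12:00, 13:00–15:00.
Noor → UTC: 05:30–06:00, 08:30–13:00.
Sven → UTC: 03:30–04:30, 06:00–07:30, 09:00–11:30.
Ximena ∩ Kira: (none).
Ximena ∩ Kira ∩ Brynn: (none).
Ximena ∩ Kira ∩ Brynn ∩ Noor: (none).
Ximena ∩ Kira ∩ Brynn ∩ Noor ∩ Sven: (none).
Windows ≥ 30 min: (none).

none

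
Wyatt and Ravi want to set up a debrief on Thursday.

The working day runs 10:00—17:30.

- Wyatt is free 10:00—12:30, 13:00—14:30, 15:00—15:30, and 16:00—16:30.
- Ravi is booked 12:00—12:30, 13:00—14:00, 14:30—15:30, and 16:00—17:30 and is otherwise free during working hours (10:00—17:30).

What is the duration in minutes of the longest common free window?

Ravi free within 10:00–17:30: 10:00–12:00, 12:30–13:00, 14:00–14:30, 15:30–16:00.
Wyatt ∩ Ravi: 10:00–12:00, 14:00–14:30.
Common window lengths: 120, 30 min; longest is 120.

120 minutes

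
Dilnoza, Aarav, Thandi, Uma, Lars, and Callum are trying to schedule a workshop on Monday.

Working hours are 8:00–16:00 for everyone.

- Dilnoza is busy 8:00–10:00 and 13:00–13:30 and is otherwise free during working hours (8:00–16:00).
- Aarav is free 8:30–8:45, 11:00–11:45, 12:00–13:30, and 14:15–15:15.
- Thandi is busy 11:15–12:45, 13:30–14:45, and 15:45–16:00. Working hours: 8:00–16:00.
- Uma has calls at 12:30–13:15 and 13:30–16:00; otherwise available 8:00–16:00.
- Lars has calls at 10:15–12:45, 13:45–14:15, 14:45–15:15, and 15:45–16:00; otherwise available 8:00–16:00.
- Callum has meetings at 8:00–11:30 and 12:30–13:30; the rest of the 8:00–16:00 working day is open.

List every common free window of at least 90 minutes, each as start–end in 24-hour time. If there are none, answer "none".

Dilnoza free within 08:00–16:00: 10:00–13:00, 13:30–16:00.
Thandi free within 08:00–16:00: 08:00–11:15, 12:45–13:30, 14:45–15:45.
Uma free within 08:00–16:00: 08:00–12:30, 13:15–13:30.
Lars free within 08:00–16:00: 08:00–10:15, 12:45–13:45, 14:15–14:45, 15:15–15:45.
Callum free within 08:00–16:00: 11:30–12:30, 13:30–16:00.
Dilnoza ∩ Aarav: 11:00–11:45, 12:00–13:00, 14:15–15:15.
Dilnoza ∩ Aarav ∩ Thandi: 11:00–11:15, 12:45–13:00, 14:45–15:15.
Dilnoza ∩ Aarav ∩ Thandi ∩ Uma: 11:00–11:15.
Dilnoza ∩ Aarav ∩ Thandi ∩ Uma ∩ Lars: (none).
Dilnoza ∩ Aarav ∩ Thandi ∩ Uma ∩ Lars ∩ Callum: (none).
Windows ≥ 90 min: (none).

none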